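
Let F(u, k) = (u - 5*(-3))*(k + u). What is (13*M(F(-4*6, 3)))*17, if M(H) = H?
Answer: 41769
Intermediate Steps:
F(u, k) = (15 + u)*(k + u) (F(u, k) = (u + 15)*(k + u) = (15 + u)*(k + u))
(13*M(F(-4*6, 3)))*17 = (13*((-4*6)² + 15*3 + 15*(-4*6) + 3*(-4*6)))*17 = (13*((-24)² + 45 + 15*(-24) + 3*(-24)))*17 = (13*(576 + 45 - 360 - 72))*17 = (13*189)*17 = 2457*17 = 41769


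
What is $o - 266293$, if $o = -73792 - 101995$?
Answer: $-442080$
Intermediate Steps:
$o = -175787$
$o - 266293 = -175787 - 266293 = -442080$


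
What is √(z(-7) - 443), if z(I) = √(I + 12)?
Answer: √(-443 + √5) ≈ 20.994*I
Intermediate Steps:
z(I) = √(12 + I)
√(z(-7) - 443) = √(√(12 - 7) - 443) = √(√5 - 443) = √(-443 + √5)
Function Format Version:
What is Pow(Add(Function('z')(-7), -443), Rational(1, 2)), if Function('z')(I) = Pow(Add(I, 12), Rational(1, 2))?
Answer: Pow(Add(-443, Pow(5, Rational(1, 2))), Rational(1, 2)) ≈ Mul(20.994, I)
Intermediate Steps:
Function('z')(I) = Pow(Add(12, I), Rational(1, 2))
Pow(Add(Function('z')(-7), -443), Rational(1, 2)) = Pow(Add(Pow(Add(12, -7), Rational(1, 2)), -443), Rational(1, 2)) = Pow(Add(Pow(5, Rational(1, 2)), -443), Rational(1, 2)) = Pow(Add(-443, Pow(5, Rational(1, 2))), Rational(1, 2))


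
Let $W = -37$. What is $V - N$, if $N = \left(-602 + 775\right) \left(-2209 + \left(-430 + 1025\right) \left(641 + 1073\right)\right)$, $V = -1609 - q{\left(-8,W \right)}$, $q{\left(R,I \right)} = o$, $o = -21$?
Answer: $-176050021$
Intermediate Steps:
$q{\left(R,I \right)} = -21$
$V = -1588$ ($V = -1609 - -21 = -1609 + 21 = -1588$)
$N = 176048433$ ($N = 173 \left(-2209 + 595 \cdot 1714\right) = 173 \left(-2209 + 1019830\right) = 173 \cdot 1017621 = 176048433$)
$V - N = -1588 - 176048433 = -176050021$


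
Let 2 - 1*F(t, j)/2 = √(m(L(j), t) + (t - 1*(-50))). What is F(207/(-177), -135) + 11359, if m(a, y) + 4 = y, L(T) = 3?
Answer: 11363 - 8*√9499/59 ≈ 11350.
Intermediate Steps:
m(a, y) = -4 + y
F(t, j) = 4 - 2*√(46 + 2*t) (F(t, j) = 4 - 2*√((-4 + t) + (t - 1*(-50))) = 4 - 2*√((-4 + t) + (t + 50)) = 4 - 2*√((-4 + t) + (50 + t)) = 4 - 2*√(46 + 2*t))
F(207/(-177), -135) + 11359 = (4 - 2*√(46 + 2*(207/(-177)))) + 11359 = (4 - 2*√(46 + 2*(207*(-1/177)))) + 11359 = (4 - 2*√(46 + 2*(-69/59))) + 11359 = (4 - 2*√(46 - 138/59)) + 11359 = (4 - 8*√9499/59) + 11359 = 11363 - 8*√9499/59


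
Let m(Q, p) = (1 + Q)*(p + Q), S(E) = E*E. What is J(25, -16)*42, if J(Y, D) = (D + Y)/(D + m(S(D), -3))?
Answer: 378/65005 ≈ 0.0058149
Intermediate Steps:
S(E) = E**2
m(Q, p) = (1 + Q)*(Q + p)
J(Y, D) = (D + Y)/(-3 + D + D**4 - 2*D**2) (J(Y, D) = (D + Y)/(D + (D**2 - 3 + (D**2)**2 + D**2*(-3))) = (D + Y)/(D + (D**2 - 3 + D**4 - 3*D**2)) = (D + Y)/(D + (-3 + D**4 - 2*D**2)) = (D + Y)/(-3 + D + D**4 - 2*D**2))
J(25, -16)*42 = ((-16 + 25)/(-3 - 16 + (-16)**4 - 2*(-16)**2))*42 = (9/(-3 - 16 + 65536 - 2*256))*42 = (9/(-3 - 16 + 65536 - 512))*42 = (9/65005)*42 = 378/65005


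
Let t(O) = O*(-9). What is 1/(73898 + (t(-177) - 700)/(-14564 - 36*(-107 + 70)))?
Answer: 13232/977817443 ≈ 1.3532e-5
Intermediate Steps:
t(O) = -9*O
1/(73898 + (t(-177) - 700)/(-14564 - 36*(-107 + 70))) = 1/(73898 + (-9*(-177) - 700)/(-14564 - 36*(-107 + 70))) = 1/(73898 + (1593 - 700)/(-14564 - 36*(-37))) = 1/(73898 + 893/(-14564 + 1332)) = 1/(73898 + 893/(-13232)) = 1/(73898 + 893*(-1/13232)) = 1/(73898 - 893/13232) = 1/(977817443/13232) = 13232/977817443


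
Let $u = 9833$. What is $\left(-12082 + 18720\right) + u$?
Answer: $16471$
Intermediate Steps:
$\left(-12082 + 18720\right) + u = \left(-12082 + 18720\right) + 9833 = 6638 + 9833 = 16471$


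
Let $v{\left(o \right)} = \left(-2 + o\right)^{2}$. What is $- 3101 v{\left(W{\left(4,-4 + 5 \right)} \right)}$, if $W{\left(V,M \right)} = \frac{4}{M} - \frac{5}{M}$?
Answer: $-27909$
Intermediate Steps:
$W{\left(V,M \right)} = - \frac{1}{M}$
$- 3101 v{\left(W{\left(4,-4 + 5 \right)} \right)} = - 3101 \left(-2 - \frac{1}{-4 + 5}\right)^{2} = - 3101 \left(-2 - 1^{-1}\right)^{2} = - 3101 \left(-2 - 1\right)^{2} = - 3101 \left(-3\right)^{2} = \left(-3101\right) 9 = -27909$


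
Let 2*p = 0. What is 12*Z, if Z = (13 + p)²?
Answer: 2028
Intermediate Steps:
p = 0 (p = (½)*0 = 0)
Z = 169 (Z = (13 + 0)² = 13² = 169)
12*Z = 12*169 = 2028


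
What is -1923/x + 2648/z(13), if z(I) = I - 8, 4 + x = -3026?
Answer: 535537/1010 ≈ 530.23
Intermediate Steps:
x = -3030 (x = -4 - 3026 = -3030)
z(I) = -8 + I
-1923/x + 2648/z(13) = -1923/(-3030) + 2648/(-8 + 13) = -1923*(-1/3030) + 2648/5 = 641/1010 + 2648*(1/5) = 641/1010 + 2648/5 = 535537/1010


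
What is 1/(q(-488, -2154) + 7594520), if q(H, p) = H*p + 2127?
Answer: 1/8647799 ≈ 1.1564e-7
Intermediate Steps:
q(H, p) = 2127 + H*p
1/(q(-488, -2154) + 7594520) = 1/((2127 - 488*(-2154)) + 7594520) = 1/((2127 + 1051152) + 7594520) = 1/(1053279 + 7594520) = 1/8647799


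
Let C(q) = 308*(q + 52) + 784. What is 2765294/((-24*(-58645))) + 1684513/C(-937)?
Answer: -2976695789/703212195 ≈ -4.2330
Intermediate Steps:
C(q) = 16800 + 308*q (C(q) = 308*(52 + q) + 784 = (16016 + 308*q) + 784 = 16800 + 308*q)
2765294/((-24*(-58645))) + 1684513/C(-937) = 2765294/((-24*(-58645))) + 1684513/(16800 + 308*(-937)) = 2765294/1407480 + 1684513/(16800 - 288596) = 2765294*(1/1407480) + 1684513/(-271796) = 1382647/703740 + 1684513*(-1/271796) = 1382647/703740 - 99089/15988 = -2976695789/703212195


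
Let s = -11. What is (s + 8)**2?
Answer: 9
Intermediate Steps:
(s + 8)**2 = (-11 + 8)**2 = (-3)**2 = 9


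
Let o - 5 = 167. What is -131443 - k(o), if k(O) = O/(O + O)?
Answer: -262887/2 ≈ -1.3144e+5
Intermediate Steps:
o = 172 (o = 5 + 167 = 172)
k(O) = 1/2 (k(O) = O/((2*O)) = O*(1/(2*O)) = 1/2)
-131443 - k(o) = -131443 - 1*1/2 = -131443 - 1/2 = -262887/2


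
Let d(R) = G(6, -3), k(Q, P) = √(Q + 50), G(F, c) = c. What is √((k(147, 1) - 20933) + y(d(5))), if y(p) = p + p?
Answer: √(-20939 + √197) ≈ 144.65*I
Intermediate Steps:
k(Q, P) = √(50 + Q)
d(R) = -3
y(p) = 2*p
√((k(147, 1) - 20933) + y(d(5))) = √((√(50 + 147) - 20933) + 2*(-3)) = √((√197 - 20933) - 6) = √((-20933 + √197) - 6) = √(-20939 + √197)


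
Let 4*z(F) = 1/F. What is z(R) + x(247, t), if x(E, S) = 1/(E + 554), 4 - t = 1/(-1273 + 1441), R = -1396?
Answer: 4783/4472784 ≈ 0.0010694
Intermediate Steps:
z(F) = 1/(4*F)
t = 671/168 (t = 4 - 1/(-1273 + 1441) = 4 - 1/168 = 671/168 ≈ 3.9940)
x(E, S) = 1/(554 + E)
z(R) + x(247, t) = (¼)/(-1396) + 1/(554 + 247) = (¼)*(-1/1396) + 1/801 = -1/5584 + 1/801 = 4783/4472784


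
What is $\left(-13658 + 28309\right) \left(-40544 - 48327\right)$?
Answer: $-1302049021$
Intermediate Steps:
$\left(-13658 + 28309\right) \left(-40544 - 48327\right) = 14651 \left(-88871\right) = -1302049021$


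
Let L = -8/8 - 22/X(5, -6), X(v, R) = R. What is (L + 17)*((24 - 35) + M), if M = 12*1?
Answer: 59/3 ≈ 19.667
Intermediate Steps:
M = 12
L = 8/3 (L = -8/8 - 22/(-6) = -8*⅛ - 22*(-⅙) = -1 + 11/3 = 8/3 ≈ 2.6667)
(L + 17)*((24 - 35) + M) = (8/3 + 17)*((24 - 35) + 12) = 59*(-11 + 12)/3 = (59/3)*1 = 59/3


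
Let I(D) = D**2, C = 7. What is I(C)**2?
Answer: 2401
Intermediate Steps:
I(C)**2 = (7**2)**2 = 49**2 = 2401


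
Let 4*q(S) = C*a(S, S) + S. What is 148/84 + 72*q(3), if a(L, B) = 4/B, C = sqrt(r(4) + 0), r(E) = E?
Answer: 2179/21 ≈ 103.76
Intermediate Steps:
C = 2 (C = sqrt(4 + 0) = sqrt(4) = 2)
q(S) = 2/S + S/4 (q(S) = (2*(4/S) + S)/4 = (8/S + S)/4 = (S + 8/S)/4 = 2/S + S/4)
148/84 + 72*q(3) = 148/84 + 72*(2/3 + (1/4)*3) = 148*(1/84) + 72*(2*(1/3) + 3/4) = 37/21 + 72*(2/3 + 3/4) = 37/21 + 72*(17/12) = 37/21 + 102 = 2179/21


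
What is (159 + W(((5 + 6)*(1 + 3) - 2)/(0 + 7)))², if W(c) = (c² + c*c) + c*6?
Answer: 71289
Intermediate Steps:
W(c) = 2*c² + 6*c (W(c) = (c² + c²) + 6*c = 2*c² + 6*c)
(159 + W(((5 + 6)*(1 + 3) - 2)/(0 + 7)))² = (159 + 2*(((5 + 6)*(1 + 3) - 2)/(0 + 7))*(3 + ((5 + 6)*(1 + 3) - 2)/(0 + 7)))² = (159 + 2*((11*4 - 2)/7)*(3 + (11*4 - 2)/7))² = (159 + 2*((44 - 2)*(⅐))*(3 + (44 - 2)*(⅐)))² = (159 + 2*(42*(⅐))*(3 + 42*(⅐)))² = (159 + 2*6*(3 + 6))² = (159 + 2*6*9)² = (159 + 108)² = 267² = 71289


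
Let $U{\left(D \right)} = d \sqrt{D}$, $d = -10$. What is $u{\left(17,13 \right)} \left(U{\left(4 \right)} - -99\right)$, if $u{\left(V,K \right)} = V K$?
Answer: $17459$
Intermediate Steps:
$u{\left(V,K \right)} = K V$
$U{\left(D \right)} = - 10 \sqrt{D}$
$u{\left(17,13 \right)} \left(U{\left(4 \right)} - -99\right) = 13 \cdot 17 \left(- 10 \sqrt{4} - -99\right) = 221 \left(\left(-10\right) 2 + 99\right) = 221 \left(-20 + 99\right) = 221 \cdot 79 = 17459$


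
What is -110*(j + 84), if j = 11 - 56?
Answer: -4290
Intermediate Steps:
j = -45
-110*(j + 84) = -110*(-45 + 84) = -110*39 = -4290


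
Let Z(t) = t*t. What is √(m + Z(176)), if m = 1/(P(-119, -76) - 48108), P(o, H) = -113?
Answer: √72027403666595/48221 ≈ 176.00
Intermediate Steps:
Z(t) = t²
m = -1/48221 (m = 1/(-113 - 48108) = 1/(-48221) = -1/48221 ≈ -2.0738e-5)
√(m + Z(176)) = √(-1/48221 + 176²) = √(-1/48221 + 30976) = √(1493693695/48221) = √72027403666595/48221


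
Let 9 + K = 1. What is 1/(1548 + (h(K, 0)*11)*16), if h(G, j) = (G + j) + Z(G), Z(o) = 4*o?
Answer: -1/5492 ≈ -0.00018208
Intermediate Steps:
K = -8 (K = -9 + 1 = -8)
h(G, j) = j + 5*G (h(G, j) = (G + j) + 4*G = j + 5*G)
1/(1548 + (h(K, 0)*11)*16) = 1/(1548 + ((0 + 5*(-8))*11)*16) = 1/(1548 + ((0 - 40)*11)*16) = 1/(1548 - 40*11*16) = 1/(1548 - 440*16) = 1/(1548 - 7040) = 1/(-5492) = -1/5492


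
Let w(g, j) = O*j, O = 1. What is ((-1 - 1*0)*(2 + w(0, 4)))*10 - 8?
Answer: -68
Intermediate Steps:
w(g, j) = j (w(g, j) = 1*j = j)
((-1 - 1*0)*(2 + w(0, 4)))*10 - 8 = ((-1 - 1*0)*(2 + 4))*10 - 8 = ((-1 + 0)*6)*10 - 8 = -1*6*10 - 8 = -6*10 - 8 = -60 - 8 = -68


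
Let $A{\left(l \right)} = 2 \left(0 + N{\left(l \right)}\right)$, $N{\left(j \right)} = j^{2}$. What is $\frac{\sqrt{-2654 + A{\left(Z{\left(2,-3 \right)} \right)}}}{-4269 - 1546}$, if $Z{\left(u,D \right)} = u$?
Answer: $- \frac{21 i \sqrt{6}}{5815} \approx - 0.008846 i$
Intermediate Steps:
$A{\left(l \right)} = 2 l^{2}$ ($A{\left(l \right)} = 2 \left(0 + l^{2}\right) = 2 l^{2}$)
$\frac{\sqrt{-2654 + A{\left(Z{\left(2,-3 \right)} \right)}}}{-4269 - 1546} = \frac{\sqrt{-2654 + 2 \cdot 2^{2}}}{-4269 - 1546} = \frac{\sqrt{-2654 + 2 \cdot 4}}{-4269 - 1546} = \frac{\sqrt{-2654 + 8}}{-5815} = \sqrt{-2646} \left(- \frac{1}{5815}\right) = 21 i \sqrt{6} \left(- \frac{1}{5815}\right) = - \frac{21 i \sqrt{6}}{5815}$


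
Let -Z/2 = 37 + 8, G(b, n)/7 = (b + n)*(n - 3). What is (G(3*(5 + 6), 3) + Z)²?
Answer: 8100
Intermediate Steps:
G(b, n) = 7*(-3 + n)*(b + n) (G(b, n) = 7*((b + n)*(n - 3)) = 7*((b + n)*(-3 + n)) = 7*((-3 + n)*(b + n)) = 7*(-3 + n)*(b + n))
Z = -90 (Z = -2*(37 + 8) = -2*45 = -90)
(G(3*(5 + 6), 3) + Z)² = ((-63*(5 + 6) - 21*3 + 7*3² + 7*(3*(5 + 6))*3) - 90)² = ((-63*11 - 63 + 7*9 + 7*(3*11)*3) - 90)² = ((-21*33 - 63 + 63 + 7*33*3) - 90)² = ((-693 - 63 + 63 + 693) - 90)² = (0 - 90)² = (-90)² = 8100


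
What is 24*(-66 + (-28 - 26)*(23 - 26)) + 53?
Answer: 2357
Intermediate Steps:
24*(-66 + (-28 - 26)*(23 - 26)) + 53 = 24*(-66 - 54*(-3)) + 53 = 24*(-66 + 162) + 53 = 24*96 + 53 = 2304 + 53 = 2357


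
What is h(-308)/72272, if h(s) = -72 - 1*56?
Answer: -8/4517 ≈ -0.0017711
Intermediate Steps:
h(s) = -128 (h(s) = -72 - 56 = -128)
h(-308)/72272 = -128/72272 = -128*1/72272 = -8/4517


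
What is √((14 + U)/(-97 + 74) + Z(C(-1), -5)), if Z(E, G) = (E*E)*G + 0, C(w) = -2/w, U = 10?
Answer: 22*I*√23/23 ≈ 4.5873*I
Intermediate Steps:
Z(E, G) = G*E² (Z(E, G) = E²*G + 0 = G*E² + 0 = G*E²)
√((14 + U)/(-97 + 74) + Z(C(-1), -5)) = √((14 + 10)/(-97 + 74) - 5*(-2/(-1))²) = √(24/(-23) - 5*(-2*(-1))²) = √(24*(-1/23) - 5*2²) = √(-24/23 - 5*4) = √(-24/23 - 20) = √(-484/23) = 22*I*√23/23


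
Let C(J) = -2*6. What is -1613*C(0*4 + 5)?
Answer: 19356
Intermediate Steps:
C(J) = -12
-1613*C(0*4 + 5) = -1613*(-12) = 19356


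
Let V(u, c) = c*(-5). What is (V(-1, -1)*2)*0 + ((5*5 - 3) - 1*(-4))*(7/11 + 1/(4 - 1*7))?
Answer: 260/33 ≈ 7.8788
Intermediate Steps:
V(u, c) = -5*c
(V(-1, -1)*2)*0 + ((5*5 - 3) - 1*(-4))*(7/11 + 1/(4 - 1*7)) = (-5*(-1)*2)*0 + ((5*5 - 3) - 1*(-4))*(7/11 + 1/(4 - 1*7)) = (5*2)*0 + ((25 - 3) + 4)*(7*(1/11) + 1/(4 - 7)) = 10*0 + (22 + 4)*(7/11 + 1/(-3)) = 0 + 26*(7/11 + 1*(-1/3)) = 0 + 26*(7/11 - 1/3) = 0 + 26*(10/33) = 0 + 260/33 = 260/33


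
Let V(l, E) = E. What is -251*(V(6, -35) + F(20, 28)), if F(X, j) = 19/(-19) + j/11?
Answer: 92368/11 ≈ 8397.1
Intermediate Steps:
F(X, j) = -1 + j/11 (F(X, j) = 19*(-1/19) + j*(1/11) = -1 + j/11)
-251*(V(6, -35) + F(20, 28)) = -251*(-35 + (-1 + (1/11)*28)) = -251*(-35 + (-1 + 28/11)) = -251*(-35 + 17/11) = -251*(-368/11) = 92368/11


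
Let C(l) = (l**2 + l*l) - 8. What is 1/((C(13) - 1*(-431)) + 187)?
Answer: 1/948 ≈ 0.0010549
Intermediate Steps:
C(l) = -8 + 2*l**2 (C(l) = (l**2 + l**2) - 8 = 2*l**2 - 8 = -8 + 2*l**2)
1/((C(13) - 1*(-431)) + 187) = 1/(((-8 + 2*13**2) - 1*(-431)) + 187) = 1/(((-8 + 2*169) + 431) + 187) = 1/(((-8 + 338) + 431) + 187) = 1/((330 + 431) + 187) = 1/(761 + 187) = 1/948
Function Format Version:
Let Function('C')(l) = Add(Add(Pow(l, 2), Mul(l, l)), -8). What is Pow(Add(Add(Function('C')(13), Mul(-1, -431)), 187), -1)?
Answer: Rational(1, 948) ≈ 0.0010549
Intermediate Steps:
Function('C')(l) = Add(-8, Mul(2, Pow(l, 2))) (Function('C')(l) = Add(Add(Pow(l, 2), Pow(l, 2)), -8) = Add(Mul(2, Pow(l, 2)), -8) = Add(-8, Mul(2, Pow(l, 2))))
Pow(Add(Add(Function('C')(13), Mul(-1, -431)), 187), -1) = Pow(Add(Add(Add(-8, Mul(2, Pow(13, 2))), Mul(-1, -431)), 187), -1) = Pow(Add(Add(Add(-8, Mul(2, 169)), 431), 187), -1) = Pow(Add(Add(Add(-8, 338), 431), 187), -1) = Pow(Add(Add(330, 431), 187), -1) = Pow(Add(761, 187), -1) = Pow(948, -1) = Rational(1, 948)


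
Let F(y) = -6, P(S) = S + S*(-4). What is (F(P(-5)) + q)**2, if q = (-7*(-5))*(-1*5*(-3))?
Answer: 269361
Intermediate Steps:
P(S) = -3*S (P(S) = S - 4*S = -3*S)
q = 525 (q = 35*(-5*(-3)) = 35*15 = 525)
(F(P(-5)) + q)**2 = (-6 + 525)**2 = 519**2 = 269361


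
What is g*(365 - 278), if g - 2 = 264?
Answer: 23142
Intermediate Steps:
g = 266 (g = 2 + 264 = 266)
g*(365 - 278) = 266*(365 - 278) = 266*87 = 23142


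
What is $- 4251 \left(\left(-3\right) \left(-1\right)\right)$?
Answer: $-12753$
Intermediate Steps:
$- 4251 \left(\left(-3\right) \left(-1\right)\right) = \left(-4251\right) 3 = -12753$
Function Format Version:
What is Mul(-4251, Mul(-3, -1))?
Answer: -12753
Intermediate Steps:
Mul(-4251, Mul(-3, -1)) = Mul(-4251, 3) = -12753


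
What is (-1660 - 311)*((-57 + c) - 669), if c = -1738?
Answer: 4856544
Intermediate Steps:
(-1660 - 311)*((-57 + c) - 669) = (-1660 - 311)*((-57 - 1738) - 669) = -1971*(-1795 - 669) = -1971*(-2464) = 4856544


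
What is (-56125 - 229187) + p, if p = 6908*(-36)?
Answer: -534000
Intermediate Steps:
p = -248688
(-56125 - 229187) + p = (-56125 - 229187) - 248688 = -285312 - 248688 = -534000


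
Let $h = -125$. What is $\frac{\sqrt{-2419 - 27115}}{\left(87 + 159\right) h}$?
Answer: $- \frac{i \sqrt{29534}}{30750} \approx - 0.0055888 i$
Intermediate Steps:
$\frac{\sqrt{-2419 - 27115}}{\left(87 + 159\right) h} = \frac{\sqrt{-2419 - 27115}}{\left(87 + 159\right) \left(-125\right)} = \frac{\sqrt{-29534}}{246 \left(-125\right)} = \frac{i \sqrt{29534}}{-30750} = i \sqrt{29534} \left(- \frac{1}{30750}\right) = - \frac{i \sqrt{29534}}{30750}$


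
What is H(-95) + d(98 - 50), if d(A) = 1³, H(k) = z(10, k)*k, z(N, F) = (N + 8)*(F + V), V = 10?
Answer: 145351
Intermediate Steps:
z(N, F) = (8 + N)*(10 + F) (z(N, F) = (N + 8)*(F + 10) = (8 + N)*(10 + F))
H(k) = k*(180 + 18*k) (H(k) = (80 + 8*k + 10*10 + k*10)*k = (80 + 8*k + 100 + 10*k)*k = (180 + 18*k)*k = k*(180 + 18*k))
d(A) = 1
H(-95) + d(98 - 50) = 18*(-95)*(10 - 95) + 1 = 18*(-95)*(-85) + 1 = 145350 + 1 = 145351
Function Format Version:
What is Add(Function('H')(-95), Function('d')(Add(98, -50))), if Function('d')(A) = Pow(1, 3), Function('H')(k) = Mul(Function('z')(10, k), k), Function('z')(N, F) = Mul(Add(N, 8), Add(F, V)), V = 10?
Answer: 145351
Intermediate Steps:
Function('z')(N, F) = Mul(Add(8, N), Add(10, F)) (Function('z')(N, F) = Mul(Add(N, 8), Add(F, 10)) = Mul(Add(8, N), Add(10, F)))
Function('H')(k) = Mul(k, Add(180, Mul(18, k))) (Function('H')(k) = Mul(Add(80, Mul(8, k), Mul(10, 10), Mul(k, 10)), k) = Mul(Add(80, Mul(8, k), 100, Mul(10, k)), k) = Mul(Add(180, Mul(18, k)), k) = Mul(k, Add(180, Mul(18, k))))
Function('d')(A) = 1
Add(Function('H')(-95), Function('d')(Add(98, -50))) = Add(Mul(18, -95, Add(10, -95)), 1) = Add(Mul(18, -95, -85), 1) = Add(145350, 1) = 145351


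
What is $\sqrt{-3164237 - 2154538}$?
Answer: $15 i \sqrt{23639} \approx 2306.2 i$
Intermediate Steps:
$\sqrt{-3164237 - 2154538} = \sqrt{-5318775} = 15 i \sqrt{23639}$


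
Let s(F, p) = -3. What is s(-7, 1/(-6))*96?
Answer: -288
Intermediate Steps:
s(-7, 1/(-6))*96 = -3*96 = -288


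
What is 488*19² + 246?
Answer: 176414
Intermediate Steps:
488*19² + 246 = 488*361 + 246 = 176168 + 246 = 176414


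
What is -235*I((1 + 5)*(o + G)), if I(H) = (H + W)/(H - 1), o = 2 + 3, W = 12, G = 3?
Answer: -300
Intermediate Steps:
o = 5
I(H) = (12 + H)/(-1 + H) (I(H) = (H + 12)/(H - 1) = (12 + H)/(-1 + H))
-235*I((1 + 5)*(o + G)) = -235*(12 + (1 + 5)*(5 + 3))/(-1 + (1 + 5)*(5 + 3)) = -235*(12 + 6*8)/(-1 + 6*8) = -235*(12 + 48)/(-1 + 48) = -235*60/47 = -300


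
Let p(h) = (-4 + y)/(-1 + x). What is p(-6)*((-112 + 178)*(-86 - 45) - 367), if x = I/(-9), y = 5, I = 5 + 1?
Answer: 27039/5 ≈ 5407.8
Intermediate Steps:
I = 6
x = -⅔ (x = 6/(-9) = 6*(-⅑) = -⅔ ≈ -0.66667)
p(h) = -⅗ (p(h) = (-4 + 5)/(-1 - ⅔) = 1/(-5/3) = 1*(-⅗) = -⅗)
p(-6)*((-112 + 178)*(-86 - 45) - 367) = -3*((-112 + 178)*(-86 - 45) - 367)/5 = -3*(66*(-131) - 367)/5 = -3*(-8646 - 367)/5 = -⅗*(-9013) = 27039/5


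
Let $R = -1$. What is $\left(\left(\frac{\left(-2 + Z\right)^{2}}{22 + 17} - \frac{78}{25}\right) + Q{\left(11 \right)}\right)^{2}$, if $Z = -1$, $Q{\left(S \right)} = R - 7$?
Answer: $\frac{12524521}{105625} \approx 118.58$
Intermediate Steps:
$Q{\left(S \right)} = -8$ ($Q{\left(S \right)} = -1 - 7 = -8$)
$\left(\left(\frac{\left(-2 + Z\right)^{2}}{22 + 17} - \frac{78}{25}\right) + Q{\left(11 \right)}\right)^{2} = \left(\left(\frac{\left(-2 - 1\right)^{2}}{22 + 17} - \frac{78}{25}\right) - 8\right)^{2} = \left(\left(\frac{\left(-3\right)^{2}}{39} - \frac{78}{25}\right) - 8\right)^{2} = \left(\left(9 \cdot \frac{1}{39} - \frac{78}{25}\right) - 8\right)^{2} = \left(\left(\frac{3}{13} - \frac{78}{25}\right) - 8\right)^{2} = \left(- \frac{939}{325} - 8\right)^{2} = \left(- \frac{3539}{325}\right)^{2} = \frac{12524521}{105625}$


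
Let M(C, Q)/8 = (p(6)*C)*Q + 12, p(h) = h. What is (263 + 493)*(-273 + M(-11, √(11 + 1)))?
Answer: -133812 - 798336*√3 ≈ -1.5166e+6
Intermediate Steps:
M(C, Q) = 96 + 48*C*Q (M(C, Q) = 8*((6*C)*Q + 12) = 8*(6*C*Q + 12) = 8*(12 + 6*C*Q) = 96 + 48*C*Q)
(263 + 493)*(-273 + M(-11, √(11 + 1))) = (263 + 493)*(-273 + (96 + 48*(-11)*√(11 + 1))) = 756*(-273 + (96 + 48*(-11)*√12)) = 756*(-273 + (96 + 48*(-11)*(2*√3))) = 756*(-273 + (96 - 1056*√3)) = 756*(-177 - 1056*√3) = -133812 - 798336*√3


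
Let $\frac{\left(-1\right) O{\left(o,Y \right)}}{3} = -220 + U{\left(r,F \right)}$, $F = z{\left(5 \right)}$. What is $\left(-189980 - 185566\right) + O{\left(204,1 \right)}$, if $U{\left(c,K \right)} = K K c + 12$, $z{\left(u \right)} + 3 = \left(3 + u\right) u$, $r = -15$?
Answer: $-313317$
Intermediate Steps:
$z{\left(u \right)} = -3 + u \left(3 + u\right)$ ($z{\left(u \right)} = -3 + \left(3 + u\right) u = -3 + u \left(3 + u\right)$)
$F = 37$ ($F = -3 + 5^{2} + 3 \cdot 5 = -3 + 25 + 15 = 37$)
$U{\left(c,K \right)} = 12 + c K^{2}$ ($U{\left(c,K \right)} = K^{2} c + 12 = c K^{2} + 12 = 12 + c K^{2}$)
$O{\left(o,Y \right)} = 62229$ ($O{\left(o,Y \right)} = - 3 \left(-220 + \left(12 - 15 \cdot 37^{2}\right)\right) = - 3 \left(-220 + \left(12 - 20535\right)\right) = - 3 \left(-220 - 20523\right) = \left(-3\right) \left(-20743\right) = 62229$)
$\left(-189980 - 185566\right) + O{\left(204,1 \right)} = \left(-189980 - 185566\right) + 62229 = -375546 + 62229 = -313317$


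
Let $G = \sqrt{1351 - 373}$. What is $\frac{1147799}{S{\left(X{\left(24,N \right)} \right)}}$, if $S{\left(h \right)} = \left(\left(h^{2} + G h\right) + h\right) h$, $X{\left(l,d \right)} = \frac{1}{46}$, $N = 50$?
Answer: $- \frac{5250941682808}{2067239} + \frac{5139219519344 \sqrt{978}}{2067239} \approx 7.5206 \cdot 10^{7}$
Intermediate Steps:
$X{\left(l,d \right)} = \frac{1}{46}$
$G = \sqrt{978}$ ($G = \sqrt{1351 + \left(-541 + 168\right)} = \sqrt{1351 - 373} = \sqrt{978} \approx 31.273$)
$S{\left(h \right)} = h \left(h + h^{2} + h \sqrt{978}\right)$ ($S{\left(h \right)} = \left(\left(h^{2} + \sqrt{978} h\right) + h\right) h = \left(\left(h^{2} + h \sqrt{978}\right) + h\right) h = \left(h + h^{2} + h \sqrt{978}\right) h = h \left(h + h^{2} + h \sqrt{978}\right)$)
$\frac{1147799}{S{\left(X{\left(24,N \right)} \right)}} = \frac{1147799}{\left(\frac{1}{46}\right)^{2} \left(1 + \frac{1}{46} + \sqrt{978}\right)} = \frac{1147799}{\frac{1}{2116} \left(\frac{47}{46} + \sqrt{978}\right)} = \frac{1147799}{\frac{47}{97336} + \frac{\sqrt{978}}{2116}}$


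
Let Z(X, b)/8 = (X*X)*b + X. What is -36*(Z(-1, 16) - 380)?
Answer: 9360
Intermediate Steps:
Z(X, b) = 8*X + 8*b*X² (Z(X, b) = 8*((X*X)*b + X) = 8*(X²*b + X) = 8*(b*X² + X) = 8*(X + b*X²) = 8*X + 8*b*X²)
-36*(Z(-1, 16) - 380) = -36*(8*(-1)*(1 - 1*16) - 380) = -36*(8*(-1)*(1 - 16) - 380) = -36*(8*(-1)*(-15) - 380) = -36*(120 - 380) = -36*(-260) = 9360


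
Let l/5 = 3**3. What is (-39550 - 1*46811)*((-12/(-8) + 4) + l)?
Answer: -24267441/2 ≈ -1.2134e+7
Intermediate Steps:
l = 135 (l = 5*3**3 = 5*27 = 135)
(-39550 - 1*46811)*((-12/(-8) + 4) + l) = (-39550 - 1*46811)*((-12/(-8) + 4) + 135) = (-39550 - 46811)*((-12*(-1/8) + 4) + 135) = -86361*((3/2 + 4) + 135) = -86361*(11/2 + 135) = -86361*281/2 = -24267441/2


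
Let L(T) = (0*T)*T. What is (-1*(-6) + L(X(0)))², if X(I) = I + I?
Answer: 36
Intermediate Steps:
X(I) = 2*I
L(T) = 0 (L(T) = 0*T = 0)
(-1*(-6) + L(X(0)))² = (-1*(-6) + 0)² = (6 + 0)² = 6² = 36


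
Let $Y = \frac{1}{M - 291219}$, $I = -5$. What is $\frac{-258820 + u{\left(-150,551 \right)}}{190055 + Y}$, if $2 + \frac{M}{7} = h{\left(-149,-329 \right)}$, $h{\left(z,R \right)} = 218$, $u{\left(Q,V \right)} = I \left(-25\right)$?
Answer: $- \frac{74945752365}{55060263884} \approx -1.3612$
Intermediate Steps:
$u{\left(Q,V \right)} = 125$ ($u{\left(Q,V \right)} = \left(-5\right) \left(-25\right) = 125$)
$M = 1512$ ($M = -14 + 7 \cdot 218 = -14 + 1526 = 1512$)
$Y = - \frac{1}{289707}$ ($Y = \frac{1}{1512 - 291219} = \frac{1}{-289707} = - \frac{1}{289707} \approx -3.4518 \cdot 10^{-6}$)
$\frac{-258820 + u{\left(-150,551 \right)}}{190055 + Y} = \frac{-258820 + 125}{190055 - \frac{1}{289707}} = - \frac{258695}{\frac{55060263884}{289707}} = \left(-258695\right) \frac{289707}{55060263884} = - \frac{74945752365}{55060263884}$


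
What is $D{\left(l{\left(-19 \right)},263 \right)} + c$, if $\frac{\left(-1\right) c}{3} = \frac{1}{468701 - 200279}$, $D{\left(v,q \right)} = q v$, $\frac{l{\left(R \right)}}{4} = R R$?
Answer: $\frac{33979719927}{89474} \approx 3.7977 \cdot 10^{5}$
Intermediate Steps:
$l{\left(R \right)} = 4 R^{2}$ ($l{\left(R \right)} = 4 R R = 4 R^{2}$)
$c = - \frac{1}{89474}$ ($c = - \frac{3}{468701 - 200279} = - \frac{3}{268422} = \left(-3\right) \frac{1}{268422} = - \frac{1}{89474} \approx -1.1176 \cdot 10^{-5}$)
$D{\left(l{\left(-19 \right)},263 \right)} + c = 263 \cdot 4 \left(-19\right)^{2} - \frac{1}{89474} = 263 \cdot 4 \cdot 361 - \frac{1}{89474} = 263 \cdot 1444 - \frac{1}{89474} = 379772 - \frac{1}{89474} = \frac{33979719927}{89474}$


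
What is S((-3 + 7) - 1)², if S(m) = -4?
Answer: 16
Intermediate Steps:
S((-3 + 7) - 1)² = (-4)² = 16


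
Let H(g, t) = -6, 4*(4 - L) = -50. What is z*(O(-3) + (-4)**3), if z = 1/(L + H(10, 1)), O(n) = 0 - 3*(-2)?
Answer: -116/21 ≈ -5.5238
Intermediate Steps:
L = 33/2 (L = 4 - 1/4*(-50) = 4 + 25/2 = 33/2 ≈ 16.500)
O(n) = 6 (O(n) = 0 + 6 = 6)
z = 2/21 (z = 1/(33/2 - 6) = 1/(21/2) = 2/21 ≈ 0.095238)
z*(O(-3) + (-4)**3) = 2*(6 + (-4)**3)/21 = 2*(6 - 64)/21 = (2/21)*(-58) = -116/21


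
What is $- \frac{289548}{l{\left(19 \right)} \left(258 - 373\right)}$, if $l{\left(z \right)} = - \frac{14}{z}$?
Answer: $- \frac{392958}{115} \approx -3417.0$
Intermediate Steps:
$- \frac{289548}{l{\left(19 \right)} \left(258 - 373\right)} = - \frac{289548}{- \frac{14}{19} \left(258 - 373\right)} = - \frac{289548}{\left(-14\right) \frac{1}{19} \left(-115\right)} = - \frac{289548}{\left(- \frac{14}{19}\right) \left(-115\right)} = - \frac{289548}{\frac{1610}{19}} = \left(-289548\right) \frac{19}{1610} = - \frac{392958}{115}$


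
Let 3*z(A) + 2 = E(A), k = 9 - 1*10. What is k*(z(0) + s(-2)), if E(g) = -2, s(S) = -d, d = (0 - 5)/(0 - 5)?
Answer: 7/3 ≈ 2.3333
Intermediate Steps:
d = 1 (d = -5/(-5) = -5*(-⅕) = 1)
s(S) = -1 (s(S) = -1*1 = -1)
k = -1 (k = 9 - 10 = -1)
z(A) = -4/3 (z(A) = -⅔ + (⅓)*(-2) = -⅔ - ⅔ = -4/3)
k*(z(0) + s(-2)) = -(-4/3 - 1) = -1*(-7/3) = 7/3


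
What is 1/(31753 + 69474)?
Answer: 1/101227 ≈ 9.8788e-6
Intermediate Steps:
1/(31753 + 69474) = 1/101227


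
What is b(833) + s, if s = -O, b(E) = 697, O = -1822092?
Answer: 1822789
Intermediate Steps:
s = 1822092 (s = -1*(-1822092) = 1822092)
b(833) + s = 697 + 1822092 = 1822789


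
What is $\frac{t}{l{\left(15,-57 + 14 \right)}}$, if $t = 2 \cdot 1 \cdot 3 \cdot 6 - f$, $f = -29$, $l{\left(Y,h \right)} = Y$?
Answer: $\frac{13}{3} \approx 4.3333$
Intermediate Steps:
$t = 65$ ($t = 2 \cdot 1 \cdot 3 \cdot 6 - -29 = 2 \cdot 18 + 29 = 36 + 29 = 65$)
$\frac{t}{l{\left(15,-57 + 14 \right)}} = \frac{65}{15} = 65 \cdot \frac{1}{15} = \frac{13}{3}$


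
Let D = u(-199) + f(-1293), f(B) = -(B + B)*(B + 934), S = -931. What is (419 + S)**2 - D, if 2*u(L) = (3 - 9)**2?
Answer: 1190500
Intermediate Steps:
f(B) = -2*B*(934 + B)
u(L) = 18 (u(L) = (3 - 9)**2/2 = (1/2)*(-6)**2 = (1/2)*36 = 18)
D = -928356 (D = 18 - 2*(-1293)*(934 - 1293) = 18 - 2*(-1293)*(-359) = 18 - 928374 = -928356)
(419 + S)**2 - D = (419 - 931)**2 - 1*(-928356) = (-512)**2 + 928356 = 262144 + 928356 = 1190500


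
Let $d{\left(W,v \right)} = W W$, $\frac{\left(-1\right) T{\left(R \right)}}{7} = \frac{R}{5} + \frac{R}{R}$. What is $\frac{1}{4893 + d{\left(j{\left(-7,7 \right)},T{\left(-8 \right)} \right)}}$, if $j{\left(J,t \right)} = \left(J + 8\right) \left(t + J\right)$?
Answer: $\frac{1}{4893} \approx 0.00020437$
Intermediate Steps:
$j{\left(J,t \right)} = \left(8 + J\right) \left(J + t\right)$
$T{\left(R \right)} = -7 - \frac{7 R}{5}$ ($T{\left(R \right)} = - 7 \left(\frac{R}{5} + \frac{R}{R}\right) = - 7 \left(R \frac{1}{5} + 1\right) = - 7 \left(\frac{R}{5} + 1\right) = - 7 \left(1 + \frac{R}{5}\right) = -7 - \frac{7 R}{5}$)
$d{\left(W,v \right)} = W^{2}$
$\frac{1}{4893 + d{\left(j{\left(-7,7 \right)},T{\left(-8 \right)} \right)}} = \frac{1}{4893 + \left(\left(-7\right)^{2} + 8 \left(-7\right) + 8 \cdot 7 - 49\right)^{2}} = \frac{1}{4893 + \left(49 - 56 + 56 - 49\right)^{2}} = \frac{1}{4893 + 0^{2}} = \frac{1}{4893 + 0} = \frac{1}{4893}$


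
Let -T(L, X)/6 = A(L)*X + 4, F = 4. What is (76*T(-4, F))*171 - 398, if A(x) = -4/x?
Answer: -624206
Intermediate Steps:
T(L, X) = -24 + 24*X/L (T(L, X) = -6*((-4/L)*X + 4) = -6*(-4*X/L + 4) = -6*(4 - 4*X/L) = -24 + 24*X/L)
(76*T(-4, F))*171 - 398 = (76*(-24 + 24*4/(-4)))*171 - 398 = (76*(-24 + 24*4*(-¼)))*171 - 398 = (76*(-24 - 24))*171 - 398 = (76*(-48))*171 - 398 = -3648*171 - 398 = -623808 - 398 = -624206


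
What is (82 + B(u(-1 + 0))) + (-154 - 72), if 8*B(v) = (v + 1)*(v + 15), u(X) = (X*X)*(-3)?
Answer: -147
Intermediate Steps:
u(X) = -3*X² (u(X) = X²*(-3) = -3*X²)
B(v) = (1 + v)*(15 + v)/8 (B(v) = ((v + 1)*(v + 15))/8 = ((1 + v)*(15 + v))/8 = (1 + v)*(15 + v)/8)
(82 + B(u(-1 + 0))) + (-154 - 72) = (82 + (15/8 + 2*(-3*(-1 + 0)²) + (-3*(-1 + 0)²)²/8)) + (-154 - 72) = (82 + (15/8 + 2*(-3*(-1)²) + (-3*(-1)²)²/8)) - 226 = (82 + (15/8 + 2*(-3*1) + (-3*1)²/8)) - 226 = (82 + (15/8 + 2*(-3) + (⅛)*(-3)²)) - 226 = (82 + (15/8 - 6 + (⅛)*9)) - 226 = (82 + (15/8 - 6 + 9/8)) - 226 = (82 - 3) - 226 = 79 - 226 = -147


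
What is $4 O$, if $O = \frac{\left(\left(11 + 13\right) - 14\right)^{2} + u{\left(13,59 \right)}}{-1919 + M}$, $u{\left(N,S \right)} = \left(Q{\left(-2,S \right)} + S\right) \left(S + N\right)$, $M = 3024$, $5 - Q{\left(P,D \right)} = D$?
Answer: $\frac{368}{221} \approx 1.6652$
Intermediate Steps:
$Q{\left(P,D \right)} = 5 - D$
$u{\left(N,S \right)} = 5 N + 5 S$ ($u{\left(N,S \right)} = \left(\left(5 - S\right) + S\right) \left(S + N\right) = 5 \left(N + S\right) = 5 N + 5 S$)
$O = \frac{92}{221}$ ($O = \frac{\left(\left(11 + 13\right) - 14\right)^{2} + \left(5 \cdot 13 + 5 \cdot 59\right)}{-1919 + 3024} = \frac{\left(24 - 14\right)^{2} + \left(65 + 295\right)}{1105} = \left(10^{2} + 360\right) \frac{1}{1105} = \left(100 + 360\right) \frac{1}{1105} = 460 \cdot \frac{1}{1105} = \frac{92}{221} \approx 0.41629$)
$4 O = 4 \cdot \frac{92}{221} = \frac{368}{221}$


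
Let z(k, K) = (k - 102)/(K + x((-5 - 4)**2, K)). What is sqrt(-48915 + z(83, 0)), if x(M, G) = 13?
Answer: I*sqrt(8266882)/13 ≈ 221.17*I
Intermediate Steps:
z(k, K) = (-102 + k)/(13 + K) (z(k, K) = (k - 102)/(K + 13) = (-102 + k)/(13 + K))
sqrt(-48915 + z(83, 0)) = sqrt(-48915 + (-102 + 83)/(13 + 0)) = sqrt(-48915 - 19/13) = sqrt(-635914/13) = I*sqrt(8266882)/13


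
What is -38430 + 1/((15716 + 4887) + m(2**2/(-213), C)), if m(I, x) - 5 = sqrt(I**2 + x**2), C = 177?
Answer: -740404830408055218/19266324000599 - 213*sqrt(1421365417)/19266324000599 ≈ -38430.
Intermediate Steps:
m(I, x) = 5 + sqrt(I**2 + x**2)
-38430 + 1/((15716 + 4887) + m(2**2/(-213), C)) = -38430 + 1/((15716 + 4887) + (5 + sqrt((2**2/(-213))**2 + 177**2))) = -38430 + 1/(20603 + (5 + sqrt((4*(-1/213))**2 + 31329))) = -38430 + 1/(20603 + (5 + sqrt((-4/213)**2 + 31329))) = -38430 + 1/(20603 + (5 + sqrt(16/45369 + 31329))) = -38430 + 1/(20603 + (5 + sqrt(1421365417/45369))) = -38430 + 1/(20603 + (5 + sqrt(1421365417)/213)) = -38430 + 1/(20608 + sqrt(1421365417)/213)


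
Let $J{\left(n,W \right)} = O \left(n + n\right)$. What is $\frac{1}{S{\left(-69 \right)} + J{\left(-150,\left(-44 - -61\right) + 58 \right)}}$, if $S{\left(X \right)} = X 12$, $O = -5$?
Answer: $\frac{1}{672} \approx 0.0014881$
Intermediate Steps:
$S{\left(X \right)} = 12 X$
$J{\left(n,W \right)} = - 10 n$ ($J{\left(n,W \right)} = - 5 \left(n + n\right) = - 5 \cdot 2 n = - 10 n$)
$\frac{1}{S{\left(-69 \right)} + J{\left(-150,\left(-44 - -61\right) + 58 \right)}} = \frac{1}{12 \left(-69\right) - -1500} = \frac{1}{-828 + 1500} = \frac{1}{672}$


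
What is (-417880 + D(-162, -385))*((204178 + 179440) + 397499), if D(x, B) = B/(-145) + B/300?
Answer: -567957054684121/1740 ≈ -3.2641e+11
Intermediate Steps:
D(x, B) = -31*B/8700 (D(x, B) = B*(-1/145) + B*(1/300) = -B/145 + B/300 = -31*B/8700)
(-417880 + D(-162, -385))*((204178 + 179440) + 397499) = (-417880 - 31/8700*(-385))*((204178 + 179440) + 397499) = (-417880 + 2387/1740)*(383618 + 397499) = -727108813/1740*781117 = -567957054684121/1740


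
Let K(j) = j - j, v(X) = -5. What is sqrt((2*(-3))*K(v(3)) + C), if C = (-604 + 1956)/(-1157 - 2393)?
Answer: 26*I*sqrt(71)/355 ≈ 0.61713*I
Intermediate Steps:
K(j) = 0
C = -676/1775 (C = 1352/(-3550) = 1352*(-1/3550) = -676/1775 ≈ -0.38085)
sqrt((2*(-3))*K(v(3)) + C) = sqrt((2*(-3))*0 - 676/1775) = sqrt(-6*0 - 676/1775) = sqrt(0 - 676/1775) = sqrt(-676/1775) = 26*I*sqrt(71)/355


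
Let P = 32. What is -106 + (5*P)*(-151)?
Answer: -24266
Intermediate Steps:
-106 + (5*P)*(-151) = -106 + (5*32)*(-151) = -106 + 160*(-151) = -106 - 24160 = -24266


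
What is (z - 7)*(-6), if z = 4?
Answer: 18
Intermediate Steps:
(z - 7)*(-6) = (4 - 7)*(-6) = -3*(-6) = 18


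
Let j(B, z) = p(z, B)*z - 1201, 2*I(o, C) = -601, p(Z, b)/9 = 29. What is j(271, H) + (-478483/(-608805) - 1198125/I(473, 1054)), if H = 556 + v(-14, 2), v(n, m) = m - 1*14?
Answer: 52970482532848/365891805 ≈ 1.4477e+5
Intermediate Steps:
v(n, m) = -14 + m (v(n, m) = m - 14 = -14 + m)
p(Z, b) = 261 (p(Z, b) = 9*29 = 261)
I(o, C) = -601/2 (I(o, C) = (½)*(-601) = -601/2)
H = 544 (H = 556 + (-14 + 2) = 556 - 12 = 544)
j(B, z) = -1201 + 261*z (j(B, z) = 261*z - 1201 = -1201 + 261*z)
j(271, H) + (-478483/(-608805) - 1198125/I(473, 1054)) = (-1201 + 261*544) + (-478483/(-608805) - 1198125/(-601/2)) = (-1201 + 141984) + (-478483*(-1/608805) - 1198125*(-2/601)) = 140783 + (478483/608805 + 2396250/601) = 140783 + 1459136549533/365891805 = 52970482532848/365891805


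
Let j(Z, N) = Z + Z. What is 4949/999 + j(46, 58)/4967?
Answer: 24673591/4962033 ≈ 4.9725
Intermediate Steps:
j(Z, N) = 2*Z
4949/999 + j(46, 58)/4967 = 4949/999 + (2*46)/4967 = 4949*(1/999) + 92*(1/4967) = 4949/999 + 92/4967 = 24673591/4962033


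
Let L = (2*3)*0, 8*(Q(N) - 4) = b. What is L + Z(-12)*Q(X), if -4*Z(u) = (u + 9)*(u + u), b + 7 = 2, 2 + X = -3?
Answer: -243/4 ≈ -60.750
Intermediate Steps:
X = -5 (X = -2 - 3 = -5)
b = -5 (b = -7 + 2 = -5)
Q(N) = 27/8 (Q(N) = 4 + (1/8)*(-5) = 4 - 5/8 = 27/8)
L = 0 (L = 6*0 = 0)
Z(u) = -u*(9 + u)/2 (Z(u) = -(u + 9)*(u + u)/4 = -(9 + u)*2*u/4 = -u*(9 + u)/2)
L + Z(-12)*Q(X) = 0 - 1/2*(-12)*(9 - 12)*(27/8) = 0 - 1/2*(-12)*(-3)*(27/8) = 0 - 18*27/8 = 0 - 243/4 = -243/4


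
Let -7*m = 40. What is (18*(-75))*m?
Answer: 54000/7 ≈ 7714.3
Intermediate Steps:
m = -40/7 (m = -1/7*40 = -40/7 ≈ -5.7143)
(18*(-75))*m = (18*(-75))*(-40/7) = -1350*(-40/7) = 54000/7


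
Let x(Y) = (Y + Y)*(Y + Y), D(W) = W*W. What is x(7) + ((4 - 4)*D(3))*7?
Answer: 196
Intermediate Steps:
D(W) = W**2
x(Y) = 4*Y**2 (x(Y) = (2*Y)*(2*Y) = 4*Y**2)
x(7) + ((4 - 4)*D(3))*7 = 4*7**2 + ((4 - 4)*3**2)*7 = 4*49 + (0*9)*7 = 196 + 0*7 = 196 + 0 = 196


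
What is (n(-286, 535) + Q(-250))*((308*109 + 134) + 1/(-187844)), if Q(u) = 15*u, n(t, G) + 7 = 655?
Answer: -9820109757513/93922 ≈ -1.0456e+8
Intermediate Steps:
n(t, G) = 648 (n(t, G) = -7 + 655 = 648)
(n(-286, 535) + Q(-250))*((308*109 + 134) + 1/(-187844)) = (648 + 15*(-250))*((308*109 + 134) + 1/(-187844)) = (648 - 3750)*((33572 + 134) - 1/187844) = -3102*(33706 - 1/187844) = -3102*6331469863/187844 = -9820109757513/93922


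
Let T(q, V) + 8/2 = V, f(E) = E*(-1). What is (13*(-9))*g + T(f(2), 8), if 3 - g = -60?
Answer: -7367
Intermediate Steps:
g = 63 (g = 3 - 1*(-60) = 3 + 60 = 63)
f(E) = -E
T(q, V) = -4 + V
(13*(-9))*g + T(f(2), 8) = (13*(-9))*63 + (-4 + 8) = -117*63 + 4 = -7371 + 4 = -7367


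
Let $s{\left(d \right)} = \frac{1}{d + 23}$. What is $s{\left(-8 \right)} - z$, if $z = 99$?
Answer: $- \frac{1484}{15} \approx -98.933$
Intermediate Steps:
$s{\left(d \right)} = \frac{1}{23 + d}$
$s{\left(-8 \right)} - z = \frac{1}{23 - 8} - 99 = \frac{1}{15} - 99 = - \frac{1484}{15}$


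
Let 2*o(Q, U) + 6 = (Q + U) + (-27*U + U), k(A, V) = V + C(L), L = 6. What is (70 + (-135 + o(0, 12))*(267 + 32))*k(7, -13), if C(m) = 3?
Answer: 860420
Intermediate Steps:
k(A, V) = 3 + V (k(A, V) = V + 3 = 3 + V)
o(Q, U) = -3 + Q/2 - 25*U/2 (o(Q, U) = -3 + ((Q + U) + (-27*U + U))/2 = -3 + ((Q + U) - 26*U)/2 = -3 + (Q - 25*U)/2 = -3 + (Q/2 - 25*U/2) = -3 + Q/2 - 25*U/2)
(70 + (-135 + o(0, 12))*(267 + 32))*k(7, -13) = (70 + (-135 + (-3 + (1/2)*0 - 25/2*12))*(267 + 32))*(3 - 13) = (70 + (-135 + (-3 + 0 - 150))*299)*(-10) = (70 + (-135 - 153)*299)*(-10) = (70 - 288*299)*(-10) = (70 - 86112)*(-10) = -86042*(-10) = 860420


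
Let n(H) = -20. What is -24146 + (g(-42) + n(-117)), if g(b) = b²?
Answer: -22402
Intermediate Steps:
-24146 + (g(-42) + n(-117)) = -24146 + ((-42)² - 20) = -24146 + (1764 - 20) = -24146 + 1744 = -22402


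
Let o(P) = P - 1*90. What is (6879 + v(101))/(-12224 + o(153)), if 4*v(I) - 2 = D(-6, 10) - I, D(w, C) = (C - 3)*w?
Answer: -27375/48644 ≈ -0.56276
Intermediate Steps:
D(w, C) = w*(-3 + C) (D(w, C) = (-3 + C)*w = w*(-3 + C))
o(P) = -90 + P (o(P) = P - 90 = -90 + P)
v(I) = -10 - I/4 (v(I) = ½ + (-6*(-3 + 10) - I)/4 = ½ + (-6*7 - I)/4 = ½ + (-42 - I)/4 = ½ + (-21/2 - I/4) = -10 - I/4)
(6879 + v(101))/(-12224 + o(153)) = (6879 + (-10 - ¼*101))/(-12224 + (-90 + 153)) = (6879 + (-10 - 101/4))/(-12224 + 63) = (6879 - 141/4)/(-12161) = (27375/4)*(-1/12161) = -27375/48644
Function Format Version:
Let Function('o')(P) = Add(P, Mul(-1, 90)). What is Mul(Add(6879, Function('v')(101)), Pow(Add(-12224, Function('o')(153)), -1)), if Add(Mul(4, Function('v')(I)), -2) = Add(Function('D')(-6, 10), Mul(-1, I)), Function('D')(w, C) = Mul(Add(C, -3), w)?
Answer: Rational(-27375, 48644) ≈ -0.56276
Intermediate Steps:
Function('D')(w, C) = Mul(w, Add(-3, C)) (Function('D')(w, C) = Mul(Add(-3, C), w) = Mul(w, Add(-3, C)))
Function('o')(P) = Add(-90, P) (Function('o')(P) = Add(P, -90) = Add(-90, P))
Function('v')(I) = Add(-10, Mul(Rational(-1, 4), I)) (Function('v')(I) = Add(Rational(1, 2), Mul(Rational(1, 4), Add(Mul(-6, Add(-3, 10)), Mul(-1, I)))) = Add(Rational(1, 2), Mul(Rational(1, 4), Add(Mul(-6, 7), Mul(-1, I)))) = Add(Rational(1, 2), Mul(Rational(1, 4), Add(-42, Mul(-1, I)))) = Add(Rational(1, 2), Add(Rational(-21, 2), Mul(Rational(-1, 4), I))) = Add(-10, Mul(Rational(-1, 4), I)))
Mul(Add(6879, Function('v')(101)), Pow(Add(-12224, Function('o')(153)), -1)) = Mul(Add(6879, Add(-10, Mul(Rational(-1, 4), 101))), Pow(Add(-12224, Add(-90, 153)), -1)) = Mul(Add(6879, Add(-10, Rational(-101, 4))), Pow(Add(-12224, 63), -1)) = Mul(Add(6879, Rational(-141, 4)), Pow(-12161, -1)) = Mul(Rational(27375, 4), Rational(-1, 12161)) = Rational(-27375, 48644)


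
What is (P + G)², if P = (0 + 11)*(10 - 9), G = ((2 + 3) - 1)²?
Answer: 729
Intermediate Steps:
G = 16 (G = (5 - 1)² = 4² = 16)
P = 11 (P = 11*1 = 11)
(P + G)² = (11 + 16)² = 27² = 729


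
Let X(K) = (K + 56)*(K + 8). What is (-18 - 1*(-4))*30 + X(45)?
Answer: 4933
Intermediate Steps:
X(K) = (8 + K)*(56 + K) (X(K) = (56 + K)*(8 + K) = (8 + K)*(56 + K))
(-18 - 1*(-4))*30 + X(45) = (-18 - 1*(-4))*30 + (448 + 45² + 64*45) = (-18 + 4)*30 + (448 + 2025 + 2880) = -14*30 + 5353 = -420 + 5353 = 4933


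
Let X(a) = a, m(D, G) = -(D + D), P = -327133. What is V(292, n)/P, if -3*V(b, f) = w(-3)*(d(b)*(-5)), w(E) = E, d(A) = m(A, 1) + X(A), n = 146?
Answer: -1460/327133 ≈ -0.0044630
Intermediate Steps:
m(D, G) = -2*D
d(A) = -A (d(A) = -2*A + A = -A)
V(b, f) = 5*b (V(b, f) = -(-1)*-b*(-5) = -(-1)*5*b = -(-5)*b = 5*b)
V(292, n)/P = (5*292)/(-327133) = 1460*(-1/327133) = -1460/327133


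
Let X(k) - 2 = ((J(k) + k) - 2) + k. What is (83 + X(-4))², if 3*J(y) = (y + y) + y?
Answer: 5041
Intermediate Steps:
J(y) = y (J(y) = ((y + y) + y)/3 = (2*y + y)/3 = (3*y)/3 = y)
X(k) = 3*k (X(k) = 2 + (((k + k) - 2) + k) = 2 + ((2*k - 2) + k) = 2 + ((-2 + 2*k) + k) = 2 + (-2 + 3*k) = 3*k)
(83 + X(-4))² = (83 + 3*(-4))² = (83 - 12)² = 71² = 5041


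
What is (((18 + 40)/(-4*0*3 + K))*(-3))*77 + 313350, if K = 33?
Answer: 312944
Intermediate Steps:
(((18 + 40)/(-4*0*3 + K))*(-3))*77 + 313350 = (((18 + 40)/(-4*0*3 + 33))*(-3))*77 + 313350 = ((58/(0*3 + 33))*(-3))*77 + 313350 = ((58/(0 + 33))*(-3))*77 + 313350 = ((58/33)*(-3))*77 + 313350 = -58/11*77 + 313350 = -406 + 313350 = 312944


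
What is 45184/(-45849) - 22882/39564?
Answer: -472796099/302328306 ≈ -1.5639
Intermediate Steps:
45184/(-45849) - 22882/39564 = 45184*(-1/45849) - 22882*1/39564 = -45184/45849 - 11441/19782 = -472796099/302328306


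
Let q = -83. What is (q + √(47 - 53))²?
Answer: (83 - I*√6)² ≈ 6883.0 - 406.62*I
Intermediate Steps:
(q + √(47 - 53))² = (-83 + √(47 - 53))² = (-83 + √(-6))² = (-83 + I*√6)²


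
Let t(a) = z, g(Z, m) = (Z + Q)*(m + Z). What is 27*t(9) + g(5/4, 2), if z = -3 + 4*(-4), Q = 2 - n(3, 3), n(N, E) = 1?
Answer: -8091/16 ≈ -505.69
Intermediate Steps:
Q = 1 (Q = 2 - 1*1 = 2 - 1 = 1)
g(Z, m) = (1 + Z)*(Z + m) (g(Z, m) = (Z + 1)*(m + Z) = (1 + Z)*(Z + m))
z = -19 (z = -3 - 16 = -19)
t(a) = -19
27*t(9) + g(5/4, 2) = 27*(-19) + (5/4 + 2 + (5/4)² + (5/4)*2) = -513 + (5*(¼) + 2 + (5*(¼))² + (5*(¼))*2) = -513 + (5/4 + 2 + (5/4)² + (5/4)*2) = -513 + (5/4 + 2 + 25/16 + 5/2) = -513 + 117/16 = -8091/16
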